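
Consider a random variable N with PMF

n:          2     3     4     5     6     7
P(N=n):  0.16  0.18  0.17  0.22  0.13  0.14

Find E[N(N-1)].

E[N(N-1)] = Σ n(n-1)·P(N=n)
 = 2·0.16 + 6·0.18 + 12·0.17 + 20·0.22 + 30·0.13 + 42·0.14
 = 0.32 + 1.08 + 2.04 + 4.4 + 3.9 + 5.88
 = 17.62

17.62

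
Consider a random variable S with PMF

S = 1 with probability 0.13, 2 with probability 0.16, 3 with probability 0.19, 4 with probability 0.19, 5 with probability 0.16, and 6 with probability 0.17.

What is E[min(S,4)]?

3.1

E[min(S,4)] = Σ min(s,4)·P(S=s)
 = 1·0.13 + 2·0.16 + 3·0.19 + 4·0.19 + 4·0.16 + 4·0.17
 = 0.13 + 0.32 + 0.57 + 0.76 + 0.64 + 0.68
 = 3.1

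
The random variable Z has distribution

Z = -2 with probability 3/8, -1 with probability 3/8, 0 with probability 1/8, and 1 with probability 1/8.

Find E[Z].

-1

E[Z] = Σ z·P(Z=z)
 = (-2)·3/8 + (-1)·3/8 + 0·1/8 + 1·1/8
 = (-3/4) + (-3/8) + 0 + 1/8
 = -1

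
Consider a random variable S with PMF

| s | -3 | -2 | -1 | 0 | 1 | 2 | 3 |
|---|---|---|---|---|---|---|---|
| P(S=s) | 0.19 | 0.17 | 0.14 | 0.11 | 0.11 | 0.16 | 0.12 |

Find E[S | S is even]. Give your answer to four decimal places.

P(S is even) = 0.17 + 0.11 + 0.16 = 0.44.
E[S | S is even] = [(-2)·0.17 + 0·0.11 + 2·0.16] / 0.44
 = -0.02 / 0.44
 = -1/22

-0.0455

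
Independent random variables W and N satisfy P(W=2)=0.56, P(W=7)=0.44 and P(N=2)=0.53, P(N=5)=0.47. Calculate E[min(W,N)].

E[min(W,N)] = Σ_w Σ_n min(w,n) · P(W=w)P(N=n)
 = 2·0.2968 + 2·0.2632 + 2·0.2332 + 5·0.2068
 = 0.5936 + 0.5264 + 0.4664 + 1.034
 = 2.6204

2.6204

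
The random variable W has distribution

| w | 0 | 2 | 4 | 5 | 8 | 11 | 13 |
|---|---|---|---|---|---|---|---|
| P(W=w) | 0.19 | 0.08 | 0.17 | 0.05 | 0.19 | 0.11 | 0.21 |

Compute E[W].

E[W] = Σ w·P(W=w)
 = 0·0.19 + 2·0.08 + 4·0.17 + 5·0.05 + 8·0.19 + 11·0.11 + 13·0.21
 = 0 + 0.16 + 0.68 + 0.25 + 1.52 + 1.21 + 2.73
 = 6.55

6.55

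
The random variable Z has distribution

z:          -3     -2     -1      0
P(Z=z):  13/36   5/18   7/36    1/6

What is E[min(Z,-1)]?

E[min(Z,-1)] = Σ min(z,-1)·P(Z=z)
 = (-3)·13/36 + (-2)·5/18 + (-1)·7/36 + (-1)·1/6
 = (-13/12) + (-5/9) + (-7/36) + (-1/6)
 = -2

-2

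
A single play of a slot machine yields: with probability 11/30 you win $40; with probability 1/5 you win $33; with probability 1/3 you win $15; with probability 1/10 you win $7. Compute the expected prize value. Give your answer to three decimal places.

26.967

E[payout] = 40·11/30 + 33·1/5 + 15·1/3 + 7·1/10
 = 44/3 + 33/5 + 5 + 7/10
 = 809/30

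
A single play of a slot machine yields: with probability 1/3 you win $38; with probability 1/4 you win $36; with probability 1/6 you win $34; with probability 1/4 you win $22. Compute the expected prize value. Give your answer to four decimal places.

32.8333

E[payout] = 38·1/3 + 36·1/4 + 34·1/6 + 22·1/4
 = 38/3 + 9 + 17/3 + 11/2
 = 197/6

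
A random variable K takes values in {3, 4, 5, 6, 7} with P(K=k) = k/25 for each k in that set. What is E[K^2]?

E[K^2] = Σ k^2·P(K=k)
 = 9·3/25 + 16·4/25 + 25·1/5 + 36·6/25 + 49·7/25
 = 27/25 + 64/25 + 5 + 216/25 + 343/25
 = 31

31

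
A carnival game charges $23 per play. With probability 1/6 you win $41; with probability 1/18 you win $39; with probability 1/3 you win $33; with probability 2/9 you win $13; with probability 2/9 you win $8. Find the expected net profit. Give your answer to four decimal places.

1.6667

E[payout] = 41·1/6 + 39·1/18 + 33·1/3 + 13·2/9 + 8·2/9
 = 41/6 + 13/6 + 11 + 26/9 + 16/9
 = 74/3
Net = 74/3 - 23 = 5/3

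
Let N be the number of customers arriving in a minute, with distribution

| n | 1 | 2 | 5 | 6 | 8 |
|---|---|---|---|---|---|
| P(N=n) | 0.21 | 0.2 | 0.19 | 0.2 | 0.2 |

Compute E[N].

E[N] = Σ n·P(N=n)
 = 1·0.21 + 2·0.2 + 5·0.19 + 6·0.2 + 8·0.2
 = 0.21 + 0.4 + 0.95 + 1.2 + 1.6
 = 4.36

4.36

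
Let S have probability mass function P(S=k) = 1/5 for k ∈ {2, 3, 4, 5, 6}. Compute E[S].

4

E[S] = Σ s·P(S=s)
 = 2·1/5 + 3·1/5 + 4·1/5 + 5·1/5 + 6·1/5
 = 2/5 + 3/5 + 4/5 + 1 + 6/5
 = 4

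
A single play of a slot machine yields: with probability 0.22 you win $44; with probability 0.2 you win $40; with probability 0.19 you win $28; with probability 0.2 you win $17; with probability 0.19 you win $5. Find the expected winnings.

27.35

E[payout] = 44·0.22 + 40·0.2 + 28·0.19 + 17·0.2 + 5·0.19
 = 9.68 + 8 + 5.32 + 3.4 + 0.95
 = 27.35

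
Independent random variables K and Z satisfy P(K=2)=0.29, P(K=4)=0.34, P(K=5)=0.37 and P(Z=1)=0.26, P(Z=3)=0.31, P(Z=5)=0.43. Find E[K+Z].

7.13

E[K+Z] = Σ_k Σ_z (k+z) · P(K=k)P(Z=z)
 = 3·0.0754 + 5·0.0899 + 7·0.1247 + 5·0.0884 + 7·0.1054 + 9·0.1462 + 6·0.0962 + 8·0.1147 + 10·0.1591
 = 0.2262 + 0.4495 + 0.8729 + 0.442 + 0.7378 + 1.3158 + 0.5772 + 0.9176 + 1.591
 = 7.13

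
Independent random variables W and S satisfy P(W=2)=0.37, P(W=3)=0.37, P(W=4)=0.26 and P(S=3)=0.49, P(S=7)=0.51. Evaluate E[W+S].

7.93

E[W+S] = Σ_w Σ_s (w+s) · P(W=w)P(S=s)
 = 5·0.1813 + 9·0.1887 + 6·0.1813 + 10·0.1887 + 7·0.1274 + 11·0.1326
 = 0.9065 + 1.6983 + 1.0878 + 1.887 + 0.8918 + 1.4586
 = 7.93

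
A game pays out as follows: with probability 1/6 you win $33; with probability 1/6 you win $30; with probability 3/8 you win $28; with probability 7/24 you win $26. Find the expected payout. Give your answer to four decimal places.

28.5833

E[payout] = 33·1/6 + 30·1/6 + 28·3/8 + 26·7/24
 = 11/2 + 5 + 21/2 + 91/12
 = 343/12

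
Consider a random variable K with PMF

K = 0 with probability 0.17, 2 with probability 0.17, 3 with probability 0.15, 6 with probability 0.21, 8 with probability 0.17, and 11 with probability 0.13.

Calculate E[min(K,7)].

4.15

E[min(K,7)] = Σ min(k,7)·P(K=k)
 = 0·0.17 + 2·0.17 + 3·0.15 + 6·0.21 + 7·0.17 + 7·0.13
 = 0 + 0.34 + 0.45 + 1.26 + 1.19 + 0.91
 = 4.15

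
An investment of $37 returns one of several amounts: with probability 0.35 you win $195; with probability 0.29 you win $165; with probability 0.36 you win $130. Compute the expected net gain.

125.9

E[payout] = 195·0.35 + 165·0.29 + 130·0.36
 = 68.25 + 47.85 + 46.8
 = 162.9
Net = 162.9 - 37 = 125.9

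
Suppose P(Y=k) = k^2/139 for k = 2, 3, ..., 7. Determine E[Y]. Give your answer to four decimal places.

5.6331

E[Y] = Σ y·P(Y=y)
 = 2·4/139 + 3·9/139 + 4·16/139 + 5·25/139 + 6·36/139 + 7·49/139
 = 8/139 + 27/139 + 64/139 + 125/139 + 216/139 + 343/139
 = 783/139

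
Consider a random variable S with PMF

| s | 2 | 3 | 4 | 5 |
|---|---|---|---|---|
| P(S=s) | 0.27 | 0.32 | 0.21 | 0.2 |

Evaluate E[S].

E[S] = Σ s·P(S=s)
 = 2·0.27 + 3·0.32 + 4·0.21 + 5·0.2
 = 0.54 + 0.96 + 0.84 + 1
 = 3.34

3.34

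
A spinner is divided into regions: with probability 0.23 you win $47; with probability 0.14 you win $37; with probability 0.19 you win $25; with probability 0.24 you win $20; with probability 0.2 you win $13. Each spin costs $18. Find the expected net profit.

10.14

E[payout] = 47·0.23 + 37·0.14 + 25·0.19 + 20·0.24 + 13·0.2
 = 10.81 + 5.18 + 4.75 + 4.8 + 2.6
 = 28.14
Net = 28.14 - 18 = 10.14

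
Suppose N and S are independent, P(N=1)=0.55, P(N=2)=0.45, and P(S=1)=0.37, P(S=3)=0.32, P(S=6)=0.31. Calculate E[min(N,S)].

1.2835

E[min(N,S)] = Σ_n Σ_s min(n,s) · P(N=n)P(S=s)
 = 1·0.2035 + 1·0.176 + 1·0.1705 + 1·0.1665 + 2·0.144 + 2·0.1395
 = 0.2035 + 0.176 + 0.1705 + 0.1665 + 0.288 + 0.279
 = 1.2835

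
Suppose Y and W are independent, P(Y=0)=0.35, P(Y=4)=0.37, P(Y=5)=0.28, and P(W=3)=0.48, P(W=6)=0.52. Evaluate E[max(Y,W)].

E[max(Y,W)] = Σ_y Σ_w max(y,w) · P(Y=y)P(W=w)
 = 3·0.168 + 6·0.182 + 4·0.1776 + 6·0.1924 + 5·0.1344 + 6·0.1456
 = 0.504 + 1.092 + 0.7104 + 1.1544 + 0.672 + 0.8736
 = 5.0064

5.0064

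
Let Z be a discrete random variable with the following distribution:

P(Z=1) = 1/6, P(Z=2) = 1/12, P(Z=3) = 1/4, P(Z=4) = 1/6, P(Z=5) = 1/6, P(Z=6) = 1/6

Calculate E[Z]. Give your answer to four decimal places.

E[Z] = Σ z·P(Z=z)
 = 1·1/6 + 2·1/12 + 3·1/4 + 4·1/6 + 5·1/6 + 6·1/6
 = 1/6 + 1/6 + 3/4 + 2/3 + 5/6 + 1
 = 43/12

3.5833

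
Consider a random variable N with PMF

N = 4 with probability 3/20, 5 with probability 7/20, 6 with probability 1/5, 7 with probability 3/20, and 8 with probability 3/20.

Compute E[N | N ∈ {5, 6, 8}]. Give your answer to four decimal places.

5.9286

P(N ∈ {5, 6, 8}) = 7/20 + 1/5 + 3/20 = 7/10.
E[N | N ∈ {5, 6, 8}] = [5·7/20 + 6·1/5 + 8·3/20] / (7/10)
 = 83/20 / (7/10)
 = 83/14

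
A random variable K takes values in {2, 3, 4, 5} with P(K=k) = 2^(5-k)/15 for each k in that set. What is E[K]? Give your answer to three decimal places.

2.733

E[K] = Σ k·P(K=k)
 = 2·8/15 + 3·4/15 + 4·2/15 + 5·1/15
 = 16/15 + 4/5 + 8/15 + 1/3
 = 41/15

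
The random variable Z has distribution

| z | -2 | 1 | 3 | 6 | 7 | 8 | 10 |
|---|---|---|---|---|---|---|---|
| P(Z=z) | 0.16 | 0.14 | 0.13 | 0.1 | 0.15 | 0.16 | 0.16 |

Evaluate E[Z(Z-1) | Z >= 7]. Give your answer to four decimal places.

63.1064

P(Z >= 7) = 0.15 + 0.16 + 0.16 = 0.47.
E[Z(Z-1) | Z >= 7] = [42·0.15 + 56·0.16 + 90·0.16] / 0.47
 = 29.66 / 0.47
 = 2966/47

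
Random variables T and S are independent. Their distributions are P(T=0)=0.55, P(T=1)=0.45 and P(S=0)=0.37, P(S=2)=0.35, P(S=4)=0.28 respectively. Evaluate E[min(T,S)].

E[min(T,S)] = Σ_t Σ_s min(t,s) · P(T=t)P(S=s)
 = 0·0.2035 + 0·0.1925 + 0·0.154 + 0·0.1665 + 1·0.1575 + 1·0.126
 = 0 + 0 + 0 + 0 + 0.1575 + 0.126
 = 0.2835

0.2835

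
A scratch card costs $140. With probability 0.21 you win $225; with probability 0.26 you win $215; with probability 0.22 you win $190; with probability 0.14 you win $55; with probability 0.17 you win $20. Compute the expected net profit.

16.05

E[payout] = 225·0.21 + 215·0.26 + 190·0.22 + 55·0.14 + 20·0.17
 = 47.25 + 55.9 + 41.8 + 7.7 + 3.4
 = 156.05
Net = 156.05 - 140 = 16.05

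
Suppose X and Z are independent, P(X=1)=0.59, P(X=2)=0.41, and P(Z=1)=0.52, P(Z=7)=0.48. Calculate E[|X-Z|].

E[|X-Z|] = Σ_x Σ_z |x-z| · P(X=x)P(Z=z)
 = 0·0.3068 + 6·0.2832 + 1·0.2132 + 5·0.1968
 = 0 + 1.6992 + 0.2132 + 0.984
 = 2.8964

2.8964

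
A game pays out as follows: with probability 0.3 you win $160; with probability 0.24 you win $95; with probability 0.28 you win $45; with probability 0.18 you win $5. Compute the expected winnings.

E[payout] = 160·0.3 + 95·0.24 + 45·0.28 + 5·0.18
 = 48 + 22.8 + 12.6 + 0.9
 = 84.3

84.3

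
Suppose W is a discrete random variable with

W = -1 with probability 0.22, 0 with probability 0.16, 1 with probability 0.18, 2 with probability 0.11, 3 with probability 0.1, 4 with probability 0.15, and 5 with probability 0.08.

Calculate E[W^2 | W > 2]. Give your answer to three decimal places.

16.061

P(W > 2) = 0.1 + 0.15 + 0.08 = 0.33.
E[W^2 | W > 2] = [9·0.1 + 16·0.15 + 25·0.08] / 0.33
 = 5.3 / 0.33
 = 530/33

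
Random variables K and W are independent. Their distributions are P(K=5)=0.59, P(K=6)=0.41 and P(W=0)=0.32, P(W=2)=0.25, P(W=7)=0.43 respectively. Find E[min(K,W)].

2.8263

E[min(K,W)] = Σ_k Σ_w min(k,w) · P(K=k)P(W=w)
 = 0·0.1888 + 2·0.1475 + 5·0.2537 + 0·0.1312 + 2·0.1025 + 6·0.1763
 = 0 + 0.295 + 1.2685 + 0 + 0.205 + 1.0578
 = 2.8263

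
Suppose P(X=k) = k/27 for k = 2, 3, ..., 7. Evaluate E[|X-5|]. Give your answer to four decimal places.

E[|X-5|] = Σ |x-5|·P(X=x)
 = 3·2/27 + 2·1/9 + 1·4/27 + 0·5/27 + 1·2/9 + 2·7/27
 = 2/9 + 2/9 + 4/27 + 0 + 2/9 + 14/27
 = 4/3

1.3333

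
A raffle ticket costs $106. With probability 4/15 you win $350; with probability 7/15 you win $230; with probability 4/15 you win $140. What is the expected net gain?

E[payout] = 350·4/15 + 230·7/15 + 140·4/15
 = 280/3 + 322/3 + 112/3
 = 238
Net = 238 - 106 = 132

132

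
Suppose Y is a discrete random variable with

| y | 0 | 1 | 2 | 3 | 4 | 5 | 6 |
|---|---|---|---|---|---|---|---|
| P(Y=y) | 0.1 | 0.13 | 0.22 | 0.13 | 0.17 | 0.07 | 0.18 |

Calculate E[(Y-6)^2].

E[(Y-6)^2] = Σ (y-6)^2·P(Y=y)
 = 36·0.1 + 25·0.13 + 16·0.22 + 9·0.13 + 4·0.17 + 1·0.07 + 0·0.18
 = 3.6 + 3.25 + 3.52 + 1.17 + 0.68 + 0.07 + 0
 = 12.29

12.29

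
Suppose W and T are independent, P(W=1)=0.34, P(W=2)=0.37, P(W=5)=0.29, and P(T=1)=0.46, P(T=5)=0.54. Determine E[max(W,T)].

E[max(W,T)] = Σ_w Σ_t max(w,t) · P(W=w)P(T=t)
 = 1·0.1564 + 5·0.1836 + 2·0.1702 + 5·0.1998 + 5·0.1334 + 5·0.1566
 = 0.1564 + 0.918 + 0.3404 + 0.999 + 0.667 + 0.783
 = 3.8638

3.8638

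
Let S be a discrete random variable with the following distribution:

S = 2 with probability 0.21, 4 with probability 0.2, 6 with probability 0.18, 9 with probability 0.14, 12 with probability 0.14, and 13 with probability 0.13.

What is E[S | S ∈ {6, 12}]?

8.625

P(S ∈ {6, 12}) = 0.18 + 0.14 = 0.32.
E[S | S ∈ {6, 12}] = [6·0.18 + 12·0.14] / 0.32
 = 2.76 / 0.32
 = 69/8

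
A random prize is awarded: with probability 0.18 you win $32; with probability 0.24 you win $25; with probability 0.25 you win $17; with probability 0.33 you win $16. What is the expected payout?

21.29

E[payout] = 32·0.18 + 25·0.24 + 17·0.25 + 16·0.33
 = 5.76 + 6 + 4.25 + 5.28
 = 21.29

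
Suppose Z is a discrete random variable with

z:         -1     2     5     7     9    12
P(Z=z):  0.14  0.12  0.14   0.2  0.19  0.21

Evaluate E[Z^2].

59.55

E[Z^2] = Σ z^2·P(Z=z)
 = 1·0.14 + 4·0.12 + 25·0.14 + 49·0.2 + 81·0.19 + 144·0.21
 = 0.14 + 0.48 + 3.5 + 9.8 + 15.39 + 30.24
 = 59.55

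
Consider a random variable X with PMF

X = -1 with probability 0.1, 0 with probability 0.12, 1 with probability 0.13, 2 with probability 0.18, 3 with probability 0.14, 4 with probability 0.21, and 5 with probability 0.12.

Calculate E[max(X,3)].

3.45

E[max(X,3)] = Σ max(x,3)·P(X=x)
 = 3·0.1 + 3·0.12 + 3·0.13 + 3·0.18 + 3·0.14 + 4·0.21 + 5·0.12
 = 0.3 + 0.36 + 0.39 + 0.54 + 0.42 + 0.84 + 0.6
 = 3.45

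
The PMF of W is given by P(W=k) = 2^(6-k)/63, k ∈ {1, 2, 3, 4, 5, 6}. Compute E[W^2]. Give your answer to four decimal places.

E[W^2] = Σ w^2·P(W=w)
 = 1·32/63 + 4·16/63 + 9·8/63 + 16·4/63 + 25·2/63 + 36·1/63
 = 32/63 + 64/63 + 8/7 + 64/63 + 50/63 + 4/7
 = 106/21

5.0476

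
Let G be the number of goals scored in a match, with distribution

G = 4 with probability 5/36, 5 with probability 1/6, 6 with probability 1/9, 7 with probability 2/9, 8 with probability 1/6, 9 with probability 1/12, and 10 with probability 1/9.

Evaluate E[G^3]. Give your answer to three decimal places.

387.139

E[G^3] = Σ g^3·P(G=g)
 = 64·5/36 + 125·1/6 + 216·1/9 + 343·2/9 + 512·1/6 + 729·1/12 + 1000·1/9
 = 80/9 + 125/6 + 24 + 686/9 + 256/3 + 243/4 + 1000/9
 = 13937/36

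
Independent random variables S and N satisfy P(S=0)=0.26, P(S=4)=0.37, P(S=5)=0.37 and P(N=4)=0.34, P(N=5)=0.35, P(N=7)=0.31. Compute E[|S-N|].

2.2016

E[|S-N|] = Σ_s Σ_n |s-n| · P(S=s)P(N=n)
 = 4·0.0884 + 5·0.091 + 7·0.0806 + 0·0.1258 + 1·0.1295 + 3·0.1147 + 1·0.1258 + 0·0.1295 + 2·0.1147
 = 0.3536 + 0.455 + 0.5642 + 0 + 0.1295 + 0.3441 + 0.1258 + 0 + 0.2294
 = 2.2016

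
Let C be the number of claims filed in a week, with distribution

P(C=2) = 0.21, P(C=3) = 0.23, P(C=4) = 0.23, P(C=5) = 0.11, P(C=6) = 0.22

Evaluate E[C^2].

E[C^2] = Σ c^2·P(C=c)
 = 4·0.21 + 9·0.23 + 16·0.23 + 25·0.11 + 36·0.22
 = 0.84 + 2.07 + 3.68 + 2.75 + 7.92
 = 17.26

17.26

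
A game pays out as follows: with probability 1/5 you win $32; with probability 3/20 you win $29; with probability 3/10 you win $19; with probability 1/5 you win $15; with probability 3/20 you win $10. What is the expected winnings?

E[payout] = 32·1/5 + 29·3/20 + 19·3/10 + 15·1/5 + 10·3/20
 = 32/5 + 87/20 + 57/10 + 3 + 3/2
 = 419/20

20.95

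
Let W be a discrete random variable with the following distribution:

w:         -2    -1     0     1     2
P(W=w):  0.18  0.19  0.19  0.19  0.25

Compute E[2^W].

E[2^W] = Σ 2^w·P(W=w)
 = 0.25·0.18 + 0.5·0.19 + 1·0.19 + 2·0.19 + 4·0.25
 = 0.045 + 0.095 + 0.19 + 0.38 + 1
 = 1.71

1.71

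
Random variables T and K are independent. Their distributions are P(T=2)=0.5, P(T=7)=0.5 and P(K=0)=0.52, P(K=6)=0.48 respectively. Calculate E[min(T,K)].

E[min(T,K)] = Σ_t Σ_k min(t,k) · P(T=t)P(K=k)
 = 0·0.26 + 2·0.24 + 0·0.26 + 6·0.24
 = 0 + 0.48 + 0 + 1.44
 = 1.92

1.92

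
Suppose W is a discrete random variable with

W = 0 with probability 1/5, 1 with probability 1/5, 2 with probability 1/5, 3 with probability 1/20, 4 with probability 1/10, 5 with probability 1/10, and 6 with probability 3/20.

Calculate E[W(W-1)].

E[W(W-1)] = Σ w(w-1)·P(W=w)
 = 0·1/5 + 0·1/5 + 2·1/5 + 6·1/20 + 12·1/10 + 20·1/10 + 30·3/20
 = 0 + 0 + 2/5 + 3/10 + 6/5 + 2 + 9/2
 = 42/5

8.4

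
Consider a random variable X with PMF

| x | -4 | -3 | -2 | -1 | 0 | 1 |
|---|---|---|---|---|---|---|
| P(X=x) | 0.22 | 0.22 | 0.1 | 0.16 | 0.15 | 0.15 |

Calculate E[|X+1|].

E[|X+1|] = Σ |x+1|·P(X=x)
 = 3·0.22 + 2·0.22 + 1·0.1 + 0·0.16 + 1·0.15 + 2·0.15
 = 0.66 + 0.44 + 0.1 + 0 + 0.15 + 0.3
 = 1.65

1.65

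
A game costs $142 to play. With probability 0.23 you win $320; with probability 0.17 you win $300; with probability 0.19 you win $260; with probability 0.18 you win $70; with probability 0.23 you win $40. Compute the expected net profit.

E[payout] = 320·0.23 + 300·0.17 + 260·0.19 + 70·0.18 + 40·0.23
 = 73.6 + 51 + 49.4 + 12.6 + 9.2
 = 195.8
Net = 195.8 - 142 = 53.8

53.8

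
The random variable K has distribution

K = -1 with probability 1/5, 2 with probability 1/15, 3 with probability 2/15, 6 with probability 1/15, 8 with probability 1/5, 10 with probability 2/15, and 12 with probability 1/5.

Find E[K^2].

E[K^2] = Σ k^2·P(K=k)
 = 1·1/5 + 4·1/15 + 9·2/15 + 36·1/15 + 64·1/5 + 100·2/15 + 144·1/5
 = 1/5 + 4/15 + 6/5 + 12/5 + 64/5 + 40/3 + 144/5
 = 59

59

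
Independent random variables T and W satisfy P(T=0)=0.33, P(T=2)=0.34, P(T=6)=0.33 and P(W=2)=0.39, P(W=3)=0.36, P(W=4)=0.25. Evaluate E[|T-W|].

E[|T-W|] = Σ_t Σ_w |t-w| · P(T=t)P(W=w)
 = 2·0.1287 + 3·0.1188 + 4·0.0825 + 0·0.1326 + 1·0.1224 + 2·0.085 + 4·0.1287 + 3·0.1188 + 2·0.0825
 = 0.2574 + 0.3564 + 0.33 + 0 + 0.1224 + 0.17 + 0.5148 + 0.3564 + 0.165
 = 2.2724

2.2724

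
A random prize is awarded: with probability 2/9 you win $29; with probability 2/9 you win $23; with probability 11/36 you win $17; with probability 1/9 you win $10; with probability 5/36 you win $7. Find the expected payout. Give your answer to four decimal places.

E[payout] = 29·2/9 + 23·2/9 + 17·11/36 + 10·1/9 + 7·5/36
 = 58/9 + 46/9 + 187/36 + 10/9 + 35/36
 = 113/6

18.8333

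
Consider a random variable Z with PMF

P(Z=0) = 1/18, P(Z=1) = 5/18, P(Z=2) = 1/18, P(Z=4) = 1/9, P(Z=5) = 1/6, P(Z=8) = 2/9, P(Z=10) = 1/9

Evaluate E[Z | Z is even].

P(Z is even) = 1/18 + 1/18 + 1/9 + 2/9 + 1/9 = 5/9.
E[Z | Z is even] = [0·1/18 + 2·1/18 + 4·1/9 + 8·2/9 + 10·1/9] / (5/9)
 = 31/9 / (5/9)
 = 31/5

6.2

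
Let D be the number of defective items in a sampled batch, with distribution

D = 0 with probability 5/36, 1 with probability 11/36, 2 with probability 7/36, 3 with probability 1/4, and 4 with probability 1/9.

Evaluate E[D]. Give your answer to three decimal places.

E[D] = Σ d·P(D=d)
 = 0·5/36 + 1·11/36 + 2·7/36 + 3·1/4 + 4·1/9
 = 0 + 11/36 + 7/18 + 3/4 + 4/9
 = 17/9

1.889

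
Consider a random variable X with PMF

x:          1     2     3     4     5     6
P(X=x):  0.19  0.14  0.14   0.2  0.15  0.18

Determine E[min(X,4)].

3.01

E[min(X,4)] = Σ min(x,4)·P(X=x)
 = 1·0.19 + 2·0.14 + 3·0.14 + 4·0.2 + 4·0.15 + 4·0.18
 = 0.19 + 0.28 + 0.42 + 0.8 + 0.6 + 0.72
 = 3.01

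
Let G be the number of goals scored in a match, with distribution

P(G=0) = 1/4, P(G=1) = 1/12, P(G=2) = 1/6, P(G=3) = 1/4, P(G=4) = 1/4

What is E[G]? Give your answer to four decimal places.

2.1667

E[G] = Σ g·P(G=g)
 = 0·1/4 + 1·1/12 + 2·1/6 + 3·1/4 + 4·1/4
 = 0 + 1/12 + 1/3 + 3/4 + 1
 = 13/6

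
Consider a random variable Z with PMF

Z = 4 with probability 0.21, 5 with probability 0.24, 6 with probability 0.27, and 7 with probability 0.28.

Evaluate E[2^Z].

E[2^Z] = Σ 2^z·P(Z=z)
 = 16·0.21 + 32·0.24 + 64·0.27 + 128·0.28
 = 3.36 + 7.68 + 17.28 + 35.84
 = 64.16

64.16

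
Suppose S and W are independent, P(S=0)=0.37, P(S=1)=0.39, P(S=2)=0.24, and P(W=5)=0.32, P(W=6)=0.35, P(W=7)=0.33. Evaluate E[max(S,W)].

E[max(S,W)] = Σ_s Σ_w max(s,w) · P(S=s)P(W=w)
 = 5·0.1184 + 6·0.1295 + 7·0.1221 + 5·0.1248 + 6·0.1365 + 7·0.1287 + 5·0.0768 + 6·0.084 + 7·0.0792
 = 0.592 + 0.777 + 0.8547 + 0.624 + 0.819 + 0.9009 + 0.384 + 0.504 + 0.5544
 = 6.01

6.01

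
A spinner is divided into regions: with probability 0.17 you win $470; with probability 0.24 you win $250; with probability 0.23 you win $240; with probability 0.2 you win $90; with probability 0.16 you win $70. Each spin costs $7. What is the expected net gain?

E[payout] = 470·0.17 + 250·0.24 + 240·0.23 + 90·0.2 + 70·0.16
 = 79.9 + 60 + 55.2 + 18 + 11.2
 = 224.3
Net = 224.3 - 7 = 217.3

217.3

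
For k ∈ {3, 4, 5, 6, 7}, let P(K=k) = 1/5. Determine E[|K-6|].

1.4

E[|K-6|] = Σ |k-6|·P(K=k)
 = 3·1/5 + 2·1/5 + 1·1/5 + 0·1/5 + 1·1/5
 = 3/5 + 2/5 + 1/5 + 0 + 1/5
 = 7/5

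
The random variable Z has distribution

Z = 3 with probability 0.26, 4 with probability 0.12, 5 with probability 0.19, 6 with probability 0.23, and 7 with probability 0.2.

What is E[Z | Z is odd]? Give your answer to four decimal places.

4.8154

P(Z is odd) = 0.26 + 0.19 + 0.2 = 0.65.
E[Z | Z is odd] = [3·0.26 + 5·0.19 + 7·0.2] / 0.65
 = 3.13 / 0.65
 = 313/65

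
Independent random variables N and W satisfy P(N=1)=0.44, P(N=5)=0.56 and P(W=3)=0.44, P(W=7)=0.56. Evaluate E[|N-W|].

2.9856

E[|N-W|] = Σ_n Σ_w |n-w| · P(N=n)P(W=w)
 = 2·0.1936 + 6·0.2464 + 2·0.2464 + 2·0.3136
 = 0.3872 + 1.4784 + 0.4928 + 0.6272
 = 2.9856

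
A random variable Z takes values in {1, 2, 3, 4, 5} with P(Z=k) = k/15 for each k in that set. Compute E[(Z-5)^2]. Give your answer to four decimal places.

3.3333

E[(Z-5)^2] = Σ (z-5)^2·P(Z=z)
 = 16·1/15 + 9·2/15 + 4·1/5 + 1·4/15 + 0·1/3
 = 16/15 + 6/5 + 4/5 + 4/15 + 0
 = 10/3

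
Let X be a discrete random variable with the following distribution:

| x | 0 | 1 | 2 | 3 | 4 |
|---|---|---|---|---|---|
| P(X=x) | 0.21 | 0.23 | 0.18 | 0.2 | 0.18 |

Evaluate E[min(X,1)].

0.79

E[min(X,1)] = Σ min(x,1)·P(X=x)
 = 0·0.21 + 1·0.23 + 1·0.18 + 1·0.2 + 1·0.18
 = 0 + 0.23 + 0.18 + 0.2 + 0.18
 = 0.79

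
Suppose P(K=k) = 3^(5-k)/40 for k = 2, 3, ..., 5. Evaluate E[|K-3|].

0.8

E[|K-3|] = Σ |k-3|·P(K=k)
 = 1·27/40 + 0·9/40 + 1·3/40 + 2·1/40
 = 27/40 + 0 + 3/40 + 1/20
 = 4/5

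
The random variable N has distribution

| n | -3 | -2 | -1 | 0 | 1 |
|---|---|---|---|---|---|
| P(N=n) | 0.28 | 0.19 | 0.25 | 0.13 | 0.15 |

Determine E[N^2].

3.68

E[N^2] = Σ n^2·P(N=n)
 = 9·0.28 + 4·0.19 + 1·0.25 + 0·0.13 + 1·0.15
 = 2.52 + 0.76 + 0.25 + 0 + 0.15
 = 3.68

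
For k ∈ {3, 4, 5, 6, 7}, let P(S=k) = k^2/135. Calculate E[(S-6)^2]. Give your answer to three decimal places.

1.622

E[(S-6)^2] = Σ (s-6)^2·P(S=s)
 = 9·1/15 + 4·16/135 + 1·5/27 + 0·4/15 + 1·49/135
 = 3/5 + 64/135 + 5/27 + 0 + 49/135
 = 73/45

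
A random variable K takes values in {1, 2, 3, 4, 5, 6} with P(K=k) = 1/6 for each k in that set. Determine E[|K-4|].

1.5

E[|K-4|] = Σ |k-4|·P(K=k)
 = 3·1/6 + 2·1/6 + 1·1/6 + 0·1/6 + 1·1/6 + 2·1/6
 = 1/2 + 1/3 + 1/6 + 0 + 1/6 + 1/3
 = 3/2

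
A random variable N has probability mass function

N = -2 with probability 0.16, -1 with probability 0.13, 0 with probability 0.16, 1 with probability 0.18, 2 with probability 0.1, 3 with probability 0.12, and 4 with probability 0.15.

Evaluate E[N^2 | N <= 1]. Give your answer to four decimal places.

1.5079

P(N <= 1) = 0.16 + 0.13 + 0.16 + 0.18 = 0.63.
E[N^2 | N <= 1] = [4·0.16 + 1·0.13 + 0·0.16 + 1·0.18] / 0.63
 = 0.95 / 0.63
 = 95/63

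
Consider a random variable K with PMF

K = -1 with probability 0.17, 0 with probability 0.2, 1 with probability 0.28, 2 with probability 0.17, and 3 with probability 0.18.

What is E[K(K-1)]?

E[K(K-1)] = Σ k(k-1)·P(K=k)
 = 2·0.17 + 0·0.2 + 0·0.28 + 2·0.17 + 6·0.18
 = 0.34 + 0 + 0 + 0.34 + 1.08
 = 1.76

1.76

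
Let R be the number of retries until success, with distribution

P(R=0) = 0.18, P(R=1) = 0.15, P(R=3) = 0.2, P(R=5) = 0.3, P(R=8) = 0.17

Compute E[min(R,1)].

0.82

E[min(R,1)] = Σ min(r,1)·P(R=r)
 = 0·0.18 + 1·0.15 + 1·0.2 + 1·0.3 + 1·0.17
 = 0 + 0.15 + 0.2 + 0.3 + 0.17
 = 0.82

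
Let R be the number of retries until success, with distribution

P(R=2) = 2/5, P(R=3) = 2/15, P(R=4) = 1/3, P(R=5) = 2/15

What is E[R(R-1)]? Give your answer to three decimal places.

8.267

E[R(R-1)] = Σ r(r-1)·P(R=r)
 = 2·2/5 + 6·2/15 + 12·1/3 + 20·2/15
 = 4/5 + 4/5 + 4 + 8/3
 = 124/15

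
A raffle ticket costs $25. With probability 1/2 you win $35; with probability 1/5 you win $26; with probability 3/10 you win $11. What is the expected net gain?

E[payout] = 35·1/2 + 26·1/5 + 11·3/10
 = 35/2 + 26/5 + 33/10
 = 26
Net = 26 - 25 = 1

1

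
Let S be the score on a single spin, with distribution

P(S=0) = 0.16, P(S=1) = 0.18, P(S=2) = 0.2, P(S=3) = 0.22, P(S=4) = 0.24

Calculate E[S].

E[S] = Σ s·P(S=s)
 = 0·0.16 + 1·0.18 + 2·0.2 + 3·0.22 + 4·0.24
 = 0 + 0.18 + 0.4 + 0.66 + 0.96
 = 2.2

2.2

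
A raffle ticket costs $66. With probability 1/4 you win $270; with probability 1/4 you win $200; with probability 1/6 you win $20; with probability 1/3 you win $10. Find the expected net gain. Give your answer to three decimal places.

E[payout] = 270·1/4 + 200·1/4 + 20·1/6 + 10·1/3
 = 135/2 + 50 + 10/3 + 10/3
 = 745/6
Net = 745/6 - 66 = 349/6

58.167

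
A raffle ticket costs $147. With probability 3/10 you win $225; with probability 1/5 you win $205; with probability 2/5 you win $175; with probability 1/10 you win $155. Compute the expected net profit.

47

E[payout] = 225·3/10 + 205·1/5 + 175·2/5 + 155·1/10
 = 135/2 + 41 + 70 + 31/2
 = 194
Net = 194 - 147 = 47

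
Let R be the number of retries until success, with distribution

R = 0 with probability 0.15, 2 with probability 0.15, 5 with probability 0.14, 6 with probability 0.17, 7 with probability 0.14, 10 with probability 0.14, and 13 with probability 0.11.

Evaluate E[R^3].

485.11

E[R^3] = Σ r^3·P(R=r)
 = 0·0.15 + 8·0.15 + 125·0.14 + 216·0.17 + 343·0.14 + 1000·0.14 + 2197·0.11
 = 0 + 1.2 + 17.5 + 36.72 + 48.02 + 140 + 241.67
 = 485.11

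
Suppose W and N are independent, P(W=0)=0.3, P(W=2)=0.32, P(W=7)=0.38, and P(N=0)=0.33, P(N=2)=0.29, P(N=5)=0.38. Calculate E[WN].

E[WN] = Σ_w Σ_n wn · P(W=w)P(N=n)
 = 0·0.099 + 0·0.087 + 0·0.114 + 0·0.1056 + 4·0.0928 + 10·0.1216 + 0·0.1254 + 14·0.1102 + 35·0.1444
 = 0 + 0 + 0 + 0 + 0.3712 + 1.216 + 0 + 1.5428 + 5.054
 = 8.184

8.184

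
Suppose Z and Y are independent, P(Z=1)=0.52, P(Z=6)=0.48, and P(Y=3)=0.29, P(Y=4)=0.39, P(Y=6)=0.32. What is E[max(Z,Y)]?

E[max(Z,Y)] = Σ_z Σ_y max(z,y) · P(Z=z)P(Y=y)
 = 3·0.1508 + 4·0.2028 + 6·0.1664 + 6·0.1392 + 6·0.1872 + 6·0.1536
 = 0.4524 + 0.8112 + 0.9984 + 0.8352 + 1.1232 + 0.9216
 = 5.142

5.142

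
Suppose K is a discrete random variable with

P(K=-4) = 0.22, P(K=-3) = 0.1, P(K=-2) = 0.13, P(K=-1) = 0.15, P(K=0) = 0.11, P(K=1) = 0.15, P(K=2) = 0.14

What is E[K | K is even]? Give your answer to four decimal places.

-1.4333

P(K is even) = 0.22 + 0.13 + 0.11 + 0.14 = 0.6.
E[K | K is even] = [(-4)·0.22 + (-2)·0.13 + 0·0.11 + 2·0.14] / 0.6
 = -0.86 / 0.6
 = -43/30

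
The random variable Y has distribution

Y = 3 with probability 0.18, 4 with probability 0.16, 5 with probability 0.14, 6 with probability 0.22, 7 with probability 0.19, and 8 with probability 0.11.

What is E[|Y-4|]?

E[|Y-4|] = Σ |y-4|·P(Y=y)
 = 1·0.18 + 0·0.16 + 1·0.14 + 2·0.22 + 3·0.19 + 4·0.11
 = 0.18 + 0 + 0.14 + 0.44 + 0.57 + 0.44
 = 1.77

1.77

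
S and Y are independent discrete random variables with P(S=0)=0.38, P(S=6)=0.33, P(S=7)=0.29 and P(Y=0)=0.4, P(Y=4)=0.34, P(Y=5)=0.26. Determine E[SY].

E[SY] = Σ_s Σ_y sy · P(S=s)P(Y=y)
 = 0·0.152 + 0·0.1292 + 0·0.0988 + 0·0.132 + 24·0.1122 + 30·0.0858 + 0·0.116 + 28·0.0986 + 35·0.0754
 = 0 + 0 + 0 + 0 + 2.6928 + 2.574 + 0 + 2.7608 + 2.639
 = 10.6666

10.6666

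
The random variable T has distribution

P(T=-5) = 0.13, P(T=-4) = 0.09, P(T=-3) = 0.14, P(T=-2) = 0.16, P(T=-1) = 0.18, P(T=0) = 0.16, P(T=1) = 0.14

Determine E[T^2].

E[T^2] = Σ t^2·P(T=t)
 = 25·0.13 + 16·0.09 + 9·0.14 + 4·0.16 + 1·0.18 + 0·0.16 + 1·0.14
 = 3.25 + 1.44 + 1.26 + 0.64 + 0.18 + 0 + 0.14
 = 6.91

6.91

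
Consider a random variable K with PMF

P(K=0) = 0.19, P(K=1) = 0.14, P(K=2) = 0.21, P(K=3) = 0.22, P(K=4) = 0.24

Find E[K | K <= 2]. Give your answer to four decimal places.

P(K <= 2) = 0.19 + 0.14 + 0.21 = 0.54.
E[K | K <= 2] = [0·0.19 + 1·0.14 + 2·0.21] / 0.54
 = 0.56 / 0.54
 = 28/27

1.0370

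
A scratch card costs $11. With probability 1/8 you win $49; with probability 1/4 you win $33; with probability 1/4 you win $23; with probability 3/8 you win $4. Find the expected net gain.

10.625

E[payout] = 49·1/8 + 33·1/4 + 23·1/4 + 4·3/8
 = 49/8 + 33/4 + 23/4 + 3/2
 = 173/8
Net = 173/8 - 11 = 85/8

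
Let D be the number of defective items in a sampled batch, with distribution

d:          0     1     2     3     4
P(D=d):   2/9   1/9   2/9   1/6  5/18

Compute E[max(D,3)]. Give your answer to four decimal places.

3.2778

E[max(D,3)] = Σ max(d,3)·P(D=d)
 = 3·2/9 + 3·1/9 + 3·2/9 + 3·1/6 + 4·5/18
 = 2/3 + 1/3 + 2/3 + 1/2 + 10/9
 = 59/18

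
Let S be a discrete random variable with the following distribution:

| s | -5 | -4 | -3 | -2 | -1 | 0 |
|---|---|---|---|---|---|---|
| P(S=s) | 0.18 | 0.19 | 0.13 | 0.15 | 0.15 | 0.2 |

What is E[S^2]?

E[S^2] = Σ s^2·P(S=s)
 = 25·0.18 + 16·0.19 + 9·0.13 + 4·0.15 + 1·0.15 + 0·0.2
 = 4.5 + 3.04 + 1.17 + 0.6 + 0.15 + 0
 = 9.46

9.46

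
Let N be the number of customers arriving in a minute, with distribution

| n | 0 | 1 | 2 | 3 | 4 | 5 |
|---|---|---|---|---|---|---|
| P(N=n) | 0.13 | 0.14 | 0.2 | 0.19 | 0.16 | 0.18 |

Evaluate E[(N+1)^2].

E[(N+1)^2] = Σ (n+1)^2·P(N=n)
 = 1·0.13 + 4·0.14 + 9·0.2 + 16·0.19 + 25·0.16 + 36·0.18
 = 0.13 + 0.56 + 1.8 + 3.04 + 4 + 6.48
 = 16.01

16.01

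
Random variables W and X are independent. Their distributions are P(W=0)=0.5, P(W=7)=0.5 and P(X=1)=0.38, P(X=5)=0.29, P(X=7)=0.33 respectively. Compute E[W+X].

7.64

E[W+X] = Σ_w Σ_x (w+x) · P(W=w)P(X=x)
 = 1·0.19 + 5·0.145 + 7·0.165 + 8·0.19 + 12·0.145 + 14·0.165
 = 0.19 + 0.725 + 1.155 + 1.52 + 1.74 + 2.31
 = 7.64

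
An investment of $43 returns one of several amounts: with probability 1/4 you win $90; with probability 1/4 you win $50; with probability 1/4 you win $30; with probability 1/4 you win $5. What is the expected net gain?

E[payout] = 90·1/4 + 50·1/4 + 30·1/4 + 5·1/4
 = 45/2 + 25/2 + 15/2 + 5/4
 = 175/4
Net = 175/4 - 43 = 3/4

0.75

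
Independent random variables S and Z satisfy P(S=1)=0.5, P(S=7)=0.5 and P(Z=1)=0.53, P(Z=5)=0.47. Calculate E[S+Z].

6.88

E[S+Z] = Σ_s Σ_z (s+z) · P(S=s)P(Z=z)
 = 2·0.265 + 6·0.235 + 8·0.265 + 12·0.235
 = 0.53 + 1.41 + 2.12 + 2.82
 = 6.88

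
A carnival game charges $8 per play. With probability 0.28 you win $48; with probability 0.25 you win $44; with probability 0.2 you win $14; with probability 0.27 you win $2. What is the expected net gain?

E[payout] = 48·0.28 + 44·0.25 + 14·0.2 + 2·0.27
 = 13.44 + 11 + 2.8 + 0.54
 = 27.78
Net = 27.78 - 8 = 19.78

19.78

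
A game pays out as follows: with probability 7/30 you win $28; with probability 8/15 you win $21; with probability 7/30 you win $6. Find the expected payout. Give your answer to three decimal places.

E[payout] = 28·7/30 + 21·8/15 + 6·7/30
 = 98/15 + 56/5 + 7/5
 = 287/15

19.133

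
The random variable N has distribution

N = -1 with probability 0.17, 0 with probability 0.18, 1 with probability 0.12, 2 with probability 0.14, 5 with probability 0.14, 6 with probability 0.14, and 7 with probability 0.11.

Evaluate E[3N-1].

6.62

E[3N-1] = Σ (3n-1)·P(N=n)
 = (-4)·0.17 + (-1)·0.18 + 2·0.12 + 5·0.14 + 14·0.14 + 17·0.14 + 20·0.11
 = (-0.68) + (-0.18) + 0.24 + 0.7 + 1.96 + 2.38 + 2.2
 = 6.62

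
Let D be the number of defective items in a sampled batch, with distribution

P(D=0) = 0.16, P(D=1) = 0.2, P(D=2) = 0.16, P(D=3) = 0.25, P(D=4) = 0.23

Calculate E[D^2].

6.77

E[D^2] = Σ d^2·P(D=d)
 = 0·0.16 + 1·0.2 + 4·0.16 + 9·0.25 + 16·0.23
 = 0 + 0.2 + 0.64 + 2.25 + 3.68
 = 6.77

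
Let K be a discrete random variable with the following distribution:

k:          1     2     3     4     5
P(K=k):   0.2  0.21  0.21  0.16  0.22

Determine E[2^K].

E[2^K] = Σ 2^k·P(K=k)
 = 2·0.2 + 4·0.21 + 8·0.21 + 16·0.16 + 32·0.22
 = 0.4 + 0.84 + 1.68 + 2.56 + 7.04
 = 12.52

12.52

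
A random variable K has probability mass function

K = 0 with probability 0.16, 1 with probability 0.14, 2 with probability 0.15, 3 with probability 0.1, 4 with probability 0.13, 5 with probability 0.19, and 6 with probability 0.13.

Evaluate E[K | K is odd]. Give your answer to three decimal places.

P(K is odd) = 0.14 + 0.1 + 0.19 = 0.43.
E[K | K is odd] = [1·0.14 + 3·0.1 + 5·0.19] / 0.43
 = 1.39 / 0.43
 = 139/43

3.233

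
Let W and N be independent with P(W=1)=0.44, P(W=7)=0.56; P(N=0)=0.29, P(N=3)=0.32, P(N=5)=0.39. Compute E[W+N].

7.27

E[W+N] = Σ_w Σ_n (w+n) · P(W=w)P(N=n)
 = 1·0.1276 + 4·0.1408 + 6·0.1716 + 7·0.1624 + 10·0.1792 + 12·0.2184
 = 0.1276 + 0.5632 + 1.0296 + 1.1368 + 1.792 + 2.6208
 = 7.27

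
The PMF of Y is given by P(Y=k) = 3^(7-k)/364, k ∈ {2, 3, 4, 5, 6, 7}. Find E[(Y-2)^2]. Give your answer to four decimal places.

0.9423

E[(Y-2)^2] = Σ (y-2)^2·P(Y=y)
 = 0·243/364 + 1·81/364 + 4·27/364 + 9·9/364 + 16·3/364 + 25·1/364
 = 0 + 81/364 + 27/91 + 81/364 + 12/91 + 25/364
 = 49/52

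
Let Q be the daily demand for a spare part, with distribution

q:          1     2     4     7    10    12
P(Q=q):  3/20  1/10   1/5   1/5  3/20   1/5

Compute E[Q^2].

57.35

E[Q^2] = Σ q^2·P(Q=q)
 = 1·3/20 + 4·1/10 + 16·1/5 + 49·1/5 + 100·3/20 + 144·1/5
 = 3/20 + 2/5 + 16/5 + 49/5 + 15 + 144/5
 = 1147/20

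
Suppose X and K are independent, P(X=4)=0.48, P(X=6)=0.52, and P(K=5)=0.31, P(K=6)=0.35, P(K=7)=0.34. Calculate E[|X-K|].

1.3124

E[|X-K|] = Σ_x Σ_k |x-k| · P(X=x)P(K=k)
 = 1·0.1488 + 2·0.168 + 3·0.1632 + 1·0.1612 + 0·0.182 + 1·0.1768
 = 0.1488 + 0.336 + 0.4896 + 0.1612 + 0 + 0.1768
 = 1.3124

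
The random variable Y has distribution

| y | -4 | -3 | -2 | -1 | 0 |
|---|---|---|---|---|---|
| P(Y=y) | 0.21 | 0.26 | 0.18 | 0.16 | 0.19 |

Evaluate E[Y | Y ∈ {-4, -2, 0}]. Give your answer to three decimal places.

-2.069

P(Y ∈ {-4, -2, 0}) = 0.21 + 0.18 + 0.19 = 0.58.
E[Y | Y ∈ {-4, -2, 0}] = [(-4)·0.21 + (-2)·0.18 + 0·0.19] / 0.58
 = -1.2 / 0.58
 = -60/29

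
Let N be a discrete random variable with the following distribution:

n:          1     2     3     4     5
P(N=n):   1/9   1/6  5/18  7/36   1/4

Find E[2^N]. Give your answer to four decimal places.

E[2^N] = Σ 2^n·P(N=n)
 = 2·1/9 + 4·1/6 + 8·5/18 + 16·7/36 + 32·1/4
 = 2/9 + 2/3 + 20/9 + 28/9 + 8
 = 128/9

14.2222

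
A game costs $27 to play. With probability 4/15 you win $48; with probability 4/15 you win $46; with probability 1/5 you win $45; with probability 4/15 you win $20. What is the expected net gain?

E[payout] = 48·4/15 + 46·4/15 + 45·1/5 + 20·4/15
 = 64/5 + 184/15 + 9 + 16/3
 = 197/5
Net = 197/5 - 27 = 62/5

12.4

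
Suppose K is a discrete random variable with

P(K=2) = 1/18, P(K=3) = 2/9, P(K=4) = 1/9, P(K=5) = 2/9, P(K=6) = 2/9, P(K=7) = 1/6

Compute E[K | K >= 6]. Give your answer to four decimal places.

6.4286

P(K >= 6) = 2/9 + 1/6 = 7/18.
E[K | K >= 6] = [6·2/9 + 7·1/6] / (7/18)
 = 5/2 / (7/18)
 = 45/7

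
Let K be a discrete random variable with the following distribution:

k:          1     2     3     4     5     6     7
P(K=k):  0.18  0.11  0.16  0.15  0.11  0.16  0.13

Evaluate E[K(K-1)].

E[K(K-1)] = Σ k(k-1)·P(K=k)
 = 0·0.18 + 2·0.11 + 6·0.16 + 12·0.15 + 20·0.11 + 30·0.16 + 42·0.13
 = 0 + 0.22 + 0.96 + 1.8 + 2.2 + 4.8 + 5.46
 = 15.44

15.44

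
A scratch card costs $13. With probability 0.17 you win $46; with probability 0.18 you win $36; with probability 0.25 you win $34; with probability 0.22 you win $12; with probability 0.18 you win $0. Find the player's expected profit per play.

12.44

E[payout] = 46·0.17 + 36·0.18 + 34·0.25 + 12·0.22 + 0·0.18
 = 7.82 + 6.48 + 8.5 + 2.64 + 0
 = 25.44
Net = 25.44 - 13 = 12.44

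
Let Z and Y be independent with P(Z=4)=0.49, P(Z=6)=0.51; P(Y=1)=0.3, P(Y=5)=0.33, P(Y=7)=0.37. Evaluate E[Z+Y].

9.56

E[Z+Y] = Σ_z Σ_y (z+y) · P(Z=z)P(Y=y)
 = 5·0.147 + 9·0.1617 + 11·0.1813 + 7·0.153 + 11·0.1683 + 13·0.1887
 = 0.735 + 1.4553 + 1.9943 + 1.071 + 1.8513 + 2.4531
 = 9.56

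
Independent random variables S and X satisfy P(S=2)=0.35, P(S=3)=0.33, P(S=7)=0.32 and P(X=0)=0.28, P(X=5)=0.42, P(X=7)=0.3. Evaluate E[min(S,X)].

E[min(S,X)] = Σ_s Σ_x min(s,x) · P(S=s)P(X=x)
 = 0·0.098 + 2·0.147 + 2·0.105 + 0·0.0924 + 3·0.1386 + 3·0.099 + 0·0.0896 + 5·0.1344 + 7·0.096
 = 0 + 0.294 + 0.21 + 0 + 0.4158 + 0.297 + 0 + 0.672 + 0.672
 = 2.5608

2.5608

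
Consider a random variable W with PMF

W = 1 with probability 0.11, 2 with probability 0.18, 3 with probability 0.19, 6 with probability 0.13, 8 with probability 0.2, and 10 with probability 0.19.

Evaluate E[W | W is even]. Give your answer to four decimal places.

6.6286

P(W is even) = 0.18 + 0.13 + 0.2 + 0.19 = 0.7.
E[W | W is even] = [2·0.18 + 6·0.13 + 8·0.2 + 10·0.19] / 0.7
 = 4.64 / 0.7
 = 232/35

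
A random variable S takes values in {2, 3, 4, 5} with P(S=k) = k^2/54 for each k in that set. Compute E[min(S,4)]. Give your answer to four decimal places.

E[min(S,4)] = Σ min(s,4)·P(S=s)
 = 2·2/27 + 3·1/6 + 4·8/27 + 4·25/54
 = 4/27 + 1/2 + 32/27 + 50/27
 = 199/54

3.6852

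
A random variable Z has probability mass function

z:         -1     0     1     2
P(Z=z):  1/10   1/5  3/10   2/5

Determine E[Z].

1

E[Z] = Σ z·P(Z=z)
 = (-1)·1/10 + 0·1/5 + 1·3/10 + 2·2/5
 = (-1/10) + 0 + 3/10 + 4/5
 = 1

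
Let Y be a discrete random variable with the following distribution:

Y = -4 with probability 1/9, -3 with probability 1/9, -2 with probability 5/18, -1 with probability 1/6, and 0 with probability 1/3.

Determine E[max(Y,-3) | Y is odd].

-1.8

P(Y is odd) = 1/9 + 1/6 = 5/18.
E[max(Y,-3) | Y is odd] = [(-3)·1/9 + (-1)·1/6] / (5/18)
 = -1/2 / (5/18)
 = -9/5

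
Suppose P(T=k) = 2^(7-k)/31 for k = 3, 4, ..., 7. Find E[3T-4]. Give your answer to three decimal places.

E[3T-4] = Σ (3t-4)·P(T=t)
 = 5·16/31 + 8·8/31 + 11·4/31 + 14·2/31 + 17·1/31
 = 80/31 + 64/31 + 44/31 + 28/31 + 17/31
 = 233/31

7.516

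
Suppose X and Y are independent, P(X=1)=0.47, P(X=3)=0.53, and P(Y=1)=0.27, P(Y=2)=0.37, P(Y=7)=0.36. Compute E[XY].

E[XY] = Σ_x Σ_y xy · P(X=x)P(Y=y)
 = 1·0.1269 + 2·0.1739 + 7·0.1692 + 3·0.1431 + 6·0.1961 + 21·0.1908
 = 0.1269 + 0.3478 + 1.1844 + 0.4293 + 1.1766 + 4.0068
 = 7.2718

7.2718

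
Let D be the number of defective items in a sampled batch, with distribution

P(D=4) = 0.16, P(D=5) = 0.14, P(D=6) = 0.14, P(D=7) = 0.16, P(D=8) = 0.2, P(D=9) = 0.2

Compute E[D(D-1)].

E[D(D-1)] = Σ d(d-1)·P(D=d)
 = 12·0.16 + 20·0.14 + 30·0.14 + 42·0.16 + 56·0.2 + 72·0.2
 = 1.92 + 2.8 + 4.2 + 6.72 + 11.2 + 14.4
 = 41.24

41.24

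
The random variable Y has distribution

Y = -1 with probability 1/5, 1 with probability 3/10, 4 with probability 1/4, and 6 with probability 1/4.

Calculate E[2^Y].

20.7

E[2^Y] = Σ 2^y·P(Y=y)
 = 1/2·1/5 + 2·3/10 + 16·1/4 + 64·1/4
 = 1/10 + 3/5 + 4 + 16
 = 207/10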